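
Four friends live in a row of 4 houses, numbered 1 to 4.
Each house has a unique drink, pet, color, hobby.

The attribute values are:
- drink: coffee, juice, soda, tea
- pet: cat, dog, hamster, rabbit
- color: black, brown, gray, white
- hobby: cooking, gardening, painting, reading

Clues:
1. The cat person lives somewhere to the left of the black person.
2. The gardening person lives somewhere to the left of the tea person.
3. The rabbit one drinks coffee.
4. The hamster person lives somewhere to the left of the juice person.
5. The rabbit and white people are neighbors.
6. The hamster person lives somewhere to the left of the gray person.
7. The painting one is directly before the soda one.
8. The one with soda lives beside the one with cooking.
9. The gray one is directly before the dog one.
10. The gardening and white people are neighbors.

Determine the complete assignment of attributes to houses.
Solution:

House | Drink | Pet | Color | Hobby
-----------------------------------
  1   | coffee | rabbit | brown | gardening
  2   | tea | hamster | white | painting
  3   | soda | cat | gray | reading
  4   | juice | dog | black | cooking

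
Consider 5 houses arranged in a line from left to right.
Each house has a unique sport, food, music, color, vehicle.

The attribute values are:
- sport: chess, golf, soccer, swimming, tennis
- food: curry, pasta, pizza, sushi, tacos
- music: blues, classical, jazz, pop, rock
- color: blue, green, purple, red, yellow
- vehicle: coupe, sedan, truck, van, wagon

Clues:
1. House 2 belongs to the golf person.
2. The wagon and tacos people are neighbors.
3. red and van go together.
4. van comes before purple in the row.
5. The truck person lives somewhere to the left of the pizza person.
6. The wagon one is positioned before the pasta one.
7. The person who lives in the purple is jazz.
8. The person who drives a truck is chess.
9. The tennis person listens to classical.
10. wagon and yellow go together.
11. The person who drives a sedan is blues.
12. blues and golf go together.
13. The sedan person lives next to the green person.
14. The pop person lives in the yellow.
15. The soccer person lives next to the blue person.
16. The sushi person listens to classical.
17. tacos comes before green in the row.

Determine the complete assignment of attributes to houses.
Solution:

House | Sport | Food | Music | Color | Vehicle
----------------------------------------------
  1   | soccer | curry | pop | yellow | wagon
  2   | golf | tacos | blues | blue | sedan
  3   | chess | pasta | rock | green | truck
  4   | tennis | sushi | classical | red | van
  5   | swimming | pizza | jazz | purple | coupe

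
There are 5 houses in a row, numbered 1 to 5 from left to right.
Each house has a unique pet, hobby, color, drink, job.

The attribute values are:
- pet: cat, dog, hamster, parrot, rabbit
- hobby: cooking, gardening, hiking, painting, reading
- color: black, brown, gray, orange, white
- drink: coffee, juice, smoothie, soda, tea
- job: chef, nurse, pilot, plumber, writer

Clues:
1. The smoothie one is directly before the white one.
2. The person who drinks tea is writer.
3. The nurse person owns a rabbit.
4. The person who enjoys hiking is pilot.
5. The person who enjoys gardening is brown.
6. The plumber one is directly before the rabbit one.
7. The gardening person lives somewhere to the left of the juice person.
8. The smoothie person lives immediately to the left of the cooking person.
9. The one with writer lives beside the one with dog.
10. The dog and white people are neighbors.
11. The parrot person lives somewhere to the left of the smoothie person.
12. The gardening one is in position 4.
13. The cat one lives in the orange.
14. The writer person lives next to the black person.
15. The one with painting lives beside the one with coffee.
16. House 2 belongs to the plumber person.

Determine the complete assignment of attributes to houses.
Solution:

House | Pet | Hobby | Color | Drink | Job
-----------------------------------------
  1   | parrot | reading | gray | tea | writer
  2   | dog | painting | black | smoothie | plumber
  3   | rabbit | cooking | white | coffee | nurse
  4   | hamster | gardening | brown | soda | chef
  5   | cat | hiking | orange | juice | pilot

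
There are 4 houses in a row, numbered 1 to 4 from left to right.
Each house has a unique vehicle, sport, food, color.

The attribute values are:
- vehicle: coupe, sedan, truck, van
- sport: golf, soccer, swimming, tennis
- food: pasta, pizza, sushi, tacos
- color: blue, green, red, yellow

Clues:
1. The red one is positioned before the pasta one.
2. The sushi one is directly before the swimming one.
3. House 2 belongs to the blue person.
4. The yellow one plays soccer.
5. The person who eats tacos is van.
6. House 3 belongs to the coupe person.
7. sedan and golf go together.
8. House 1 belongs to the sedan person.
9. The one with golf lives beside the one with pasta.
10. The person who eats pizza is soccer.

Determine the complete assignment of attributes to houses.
Solution:

House | Vehicle | Sport | Food | Color
--------------------------------------
  1   | sedan | golf | sushi | red
  2   | truck | swimming | pasta | blue
  3   | coupe | soccer | pizza | yellow
  4   | van | tennis | tacos | green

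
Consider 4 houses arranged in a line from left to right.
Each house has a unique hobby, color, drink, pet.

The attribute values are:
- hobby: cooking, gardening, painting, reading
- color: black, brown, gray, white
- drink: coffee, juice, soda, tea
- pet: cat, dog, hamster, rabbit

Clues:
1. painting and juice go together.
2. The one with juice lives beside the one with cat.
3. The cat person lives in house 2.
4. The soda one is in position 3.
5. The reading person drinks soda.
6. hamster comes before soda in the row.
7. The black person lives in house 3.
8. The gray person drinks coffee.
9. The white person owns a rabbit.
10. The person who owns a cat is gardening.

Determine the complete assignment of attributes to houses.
Solution:

House | Hobby | Color | Drink | Pet
-----------------------------------
  1   | painting | brown | juice | hamster
  2   | gardening | gray | coffee | cat
  3   | reading | black | soda | dog
  4   | cooking | white | tea | rabbit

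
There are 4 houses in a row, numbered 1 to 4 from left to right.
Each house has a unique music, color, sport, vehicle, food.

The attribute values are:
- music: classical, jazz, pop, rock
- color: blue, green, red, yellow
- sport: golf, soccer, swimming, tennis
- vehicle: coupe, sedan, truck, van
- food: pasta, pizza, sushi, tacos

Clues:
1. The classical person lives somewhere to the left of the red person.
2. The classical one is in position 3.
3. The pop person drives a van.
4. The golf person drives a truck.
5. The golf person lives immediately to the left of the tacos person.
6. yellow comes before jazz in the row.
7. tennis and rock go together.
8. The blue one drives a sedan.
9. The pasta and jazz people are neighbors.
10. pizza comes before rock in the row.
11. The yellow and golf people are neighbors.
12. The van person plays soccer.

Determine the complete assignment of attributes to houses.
Solution:

House | Music | Color | Sport | Vehicle | Food
----------------------------------------------
  1   | pop | yellow | soccer | van | pasta
  2   | jazz | green | golf | truck | pizza
  3   | classical | blue | swimming | sedan | tacos
  4   | rock | red | tennis | coupe | sushi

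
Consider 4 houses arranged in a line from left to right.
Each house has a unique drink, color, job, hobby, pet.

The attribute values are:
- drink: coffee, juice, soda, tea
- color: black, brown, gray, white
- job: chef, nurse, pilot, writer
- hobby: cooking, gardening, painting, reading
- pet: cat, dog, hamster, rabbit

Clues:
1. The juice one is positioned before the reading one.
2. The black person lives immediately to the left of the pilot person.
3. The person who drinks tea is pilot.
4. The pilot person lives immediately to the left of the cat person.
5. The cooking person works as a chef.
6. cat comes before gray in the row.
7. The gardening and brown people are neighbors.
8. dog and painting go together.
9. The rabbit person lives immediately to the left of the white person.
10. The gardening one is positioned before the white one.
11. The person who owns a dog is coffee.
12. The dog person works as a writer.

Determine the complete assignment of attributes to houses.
Solution:

House | Drink | Color | Job | Hobby | Pet
-----------------------------------------
  1   | juice | black | nurse | gardening | hamster
  2   | tea | brown | pilot | reading | rabbit
  3   | soda | white | chef | cooking | cat
  4   | coffee | gray | writer | painting | dog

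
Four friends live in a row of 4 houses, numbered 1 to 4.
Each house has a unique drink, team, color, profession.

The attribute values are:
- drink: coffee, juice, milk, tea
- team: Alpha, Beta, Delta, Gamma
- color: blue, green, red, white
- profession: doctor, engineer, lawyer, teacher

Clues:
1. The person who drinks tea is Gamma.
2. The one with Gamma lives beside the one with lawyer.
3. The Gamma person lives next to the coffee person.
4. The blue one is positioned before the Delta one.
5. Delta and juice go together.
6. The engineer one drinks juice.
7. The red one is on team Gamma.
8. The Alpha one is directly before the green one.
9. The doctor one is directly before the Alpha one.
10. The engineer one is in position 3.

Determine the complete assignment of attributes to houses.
Solution:

House | Drink | Team | Color | Profession
-----------------------------------------
  1   | tea | Gamma | red | doctor
  2   | coffee | Alpha | blue | lawyer
  3   | juice | Delta | green | engineer
  4   | milk | Beta | white | teacher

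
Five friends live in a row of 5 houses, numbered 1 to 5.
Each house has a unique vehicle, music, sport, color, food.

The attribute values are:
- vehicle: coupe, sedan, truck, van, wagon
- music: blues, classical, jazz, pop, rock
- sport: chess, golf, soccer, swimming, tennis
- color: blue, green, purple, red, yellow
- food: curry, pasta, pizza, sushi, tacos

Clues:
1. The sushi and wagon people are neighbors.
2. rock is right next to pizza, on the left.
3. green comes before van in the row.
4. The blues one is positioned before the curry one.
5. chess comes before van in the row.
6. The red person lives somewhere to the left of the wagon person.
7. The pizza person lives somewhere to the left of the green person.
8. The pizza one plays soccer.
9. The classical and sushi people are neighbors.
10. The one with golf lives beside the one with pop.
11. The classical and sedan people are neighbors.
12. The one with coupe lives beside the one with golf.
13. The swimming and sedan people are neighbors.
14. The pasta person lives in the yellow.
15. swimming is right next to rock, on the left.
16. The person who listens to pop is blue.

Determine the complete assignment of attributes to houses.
Solution:

House | Vehicle | Music | Sport | Color | Food
----------------------------------------------
  1   | coupe | classical | swimming | yellow | pasta
  2   | sedan | rock | golf | red | sushi
  3   | wagon | pop | soccer | blue | pizza
  4   | truck | blues | chess | green | tacos
  5   | van | jazz | tennis | purple | curry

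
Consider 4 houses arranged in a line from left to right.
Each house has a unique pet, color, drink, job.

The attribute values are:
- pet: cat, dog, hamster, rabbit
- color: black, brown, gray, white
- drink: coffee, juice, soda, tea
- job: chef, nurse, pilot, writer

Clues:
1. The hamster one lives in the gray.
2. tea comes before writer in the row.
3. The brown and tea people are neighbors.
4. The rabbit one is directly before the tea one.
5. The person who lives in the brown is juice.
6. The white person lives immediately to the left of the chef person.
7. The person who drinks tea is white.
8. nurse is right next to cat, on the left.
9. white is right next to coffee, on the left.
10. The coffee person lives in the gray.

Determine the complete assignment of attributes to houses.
Solution:

House | Pet | Color | Drink | Job
---------------------------------
  1   | rabbit | brown | juice | nurse
  2   | cat | white | tea | pilot
  3   | hamster | gray | coffee | chef
  4   | dog | black | soda | writer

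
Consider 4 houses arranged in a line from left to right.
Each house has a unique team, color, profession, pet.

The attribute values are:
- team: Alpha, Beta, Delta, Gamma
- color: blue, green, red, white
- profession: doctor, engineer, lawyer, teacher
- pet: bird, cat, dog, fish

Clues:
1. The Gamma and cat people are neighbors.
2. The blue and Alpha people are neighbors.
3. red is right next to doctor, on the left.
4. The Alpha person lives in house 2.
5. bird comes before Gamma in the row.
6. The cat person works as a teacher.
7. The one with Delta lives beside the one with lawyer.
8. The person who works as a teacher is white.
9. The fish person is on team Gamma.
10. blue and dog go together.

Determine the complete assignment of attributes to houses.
Solution:

House | Team | Color | Profession | Pet
---------------------------------------
  1   | Delta | blue | engineer | dog
  2   | Alpha | red | lawyer | bird
  3   | Gamma | green | doctor | fish
  4   | Beta | white | teacher | cat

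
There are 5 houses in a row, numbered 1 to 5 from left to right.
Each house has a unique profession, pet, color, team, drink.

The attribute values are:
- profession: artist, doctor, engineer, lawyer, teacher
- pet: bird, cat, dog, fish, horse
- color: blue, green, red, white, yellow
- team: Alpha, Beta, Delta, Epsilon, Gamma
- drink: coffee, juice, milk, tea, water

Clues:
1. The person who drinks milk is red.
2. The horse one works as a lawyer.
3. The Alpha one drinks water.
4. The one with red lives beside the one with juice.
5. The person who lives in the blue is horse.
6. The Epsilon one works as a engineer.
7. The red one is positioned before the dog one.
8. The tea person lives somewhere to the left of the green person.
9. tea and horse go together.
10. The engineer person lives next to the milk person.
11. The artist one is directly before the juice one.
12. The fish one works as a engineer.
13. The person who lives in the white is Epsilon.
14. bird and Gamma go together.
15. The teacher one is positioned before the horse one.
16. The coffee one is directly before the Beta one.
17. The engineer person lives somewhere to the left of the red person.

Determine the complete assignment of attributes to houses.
Solution:

House | Profession | Pet | Color | Team | Drink
-----------------------------------------------
  1   | engineer | fish | white | Epsilon | coffee
  2   | artist | cat | red | Beta | milk
  3   | teacher | bird | yellow | Gamma | juice
  4   | lawyer | horse | blue | Delta | tea
  5   | doctor | dog | green | Alpha | water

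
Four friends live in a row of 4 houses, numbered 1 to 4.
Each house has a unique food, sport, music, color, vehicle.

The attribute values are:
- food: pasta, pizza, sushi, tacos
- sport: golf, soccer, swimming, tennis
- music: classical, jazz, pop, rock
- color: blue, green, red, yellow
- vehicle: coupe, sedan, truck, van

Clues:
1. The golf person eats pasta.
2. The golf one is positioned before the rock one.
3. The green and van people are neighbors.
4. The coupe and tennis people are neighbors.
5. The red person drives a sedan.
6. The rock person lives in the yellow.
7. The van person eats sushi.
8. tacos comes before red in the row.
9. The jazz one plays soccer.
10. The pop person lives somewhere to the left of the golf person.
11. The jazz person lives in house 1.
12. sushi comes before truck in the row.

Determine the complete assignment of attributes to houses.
Solution:

House | Food | Sport | Music | Color | Vehicle
----------------------------------------------
  1   | tacos | soccer | jazz | green | coupe
  2   | sushi | tennis | pop | blue | van
  3   | pasta | golf | classical | red | sedan
  4   | pizza | swimming | rock | yellow | truck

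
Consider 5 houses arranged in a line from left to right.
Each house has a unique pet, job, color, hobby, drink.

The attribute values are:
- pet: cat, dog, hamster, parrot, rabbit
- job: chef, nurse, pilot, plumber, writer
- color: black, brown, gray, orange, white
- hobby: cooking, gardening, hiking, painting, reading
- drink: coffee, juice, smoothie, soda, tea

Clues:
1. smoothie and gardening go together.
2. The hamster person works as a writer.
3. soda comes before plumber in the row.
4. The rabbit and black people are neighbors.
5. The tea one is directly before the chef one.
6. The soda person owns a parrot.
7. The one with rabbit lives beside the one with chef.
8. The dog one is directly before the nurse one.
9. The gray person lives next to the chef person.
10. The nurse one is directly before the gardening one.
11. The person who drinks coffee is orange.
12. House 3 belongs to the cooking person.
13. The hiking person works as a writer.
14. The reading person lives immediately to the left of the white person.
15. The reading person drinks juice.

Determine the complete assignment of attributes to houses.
Solution:

House | Pet | Job | Color | Hobby | Drink
-----------------------------------------
  1   | rabbit | pilot | gray | painting | tea
  2   | dog | chef | black | reading | juice
  3   | parrot | nurse | white | cooking | soda
  4   | cat | plumber | brown | gardening | smoothie
  5   | hamster | writer | orange | hiking | coffee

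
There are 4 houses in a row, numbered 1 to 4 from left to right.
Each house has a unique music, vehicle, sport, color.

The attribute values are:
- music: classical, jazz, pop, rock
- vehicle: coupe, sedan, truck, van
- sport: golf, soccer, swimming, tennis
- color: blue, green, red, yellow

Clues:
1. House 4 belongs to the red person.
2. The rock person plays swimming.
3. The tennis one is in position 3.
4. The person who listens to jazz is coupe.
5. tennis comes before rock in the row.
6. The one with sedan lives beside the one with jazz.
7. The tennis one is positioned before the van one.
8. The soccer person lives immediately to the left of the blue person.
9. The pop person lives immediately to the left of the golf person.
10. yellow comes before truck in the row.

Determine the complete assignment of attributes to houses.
Solution:

House | Music | Vehicle | Sport | Color
---------------------------------------
  1   | pop | sedan | soccer | yellow
  2   | jazz | coupe | golf | blue
  3   | classical | truck | tennis | green
  4   | rock | van | swimming | red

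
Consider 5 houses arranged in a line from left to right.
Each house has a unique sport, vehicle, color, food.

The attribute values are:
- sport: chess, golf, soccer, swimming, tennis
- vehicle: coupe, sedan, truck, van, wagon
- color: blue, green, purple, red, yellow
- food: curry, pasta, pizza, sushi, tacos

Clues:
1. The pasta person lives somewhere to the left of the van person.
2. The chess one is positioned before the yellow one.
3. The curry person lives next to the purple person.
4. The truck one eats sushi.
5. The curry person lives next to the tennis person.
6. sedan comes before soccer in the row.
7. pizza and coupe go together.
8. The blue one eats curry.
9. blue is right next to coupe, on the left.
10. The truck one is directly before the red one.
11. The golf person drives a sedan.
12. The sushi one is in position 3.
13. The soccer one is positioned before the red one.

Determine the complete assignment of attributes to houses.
Solution:

House | Sport | Vehicle | Color | Food
--------------------------------------
  1   | golf | sedan | blue | curry
  2   | tennis | coupe | purple | pizza
  3   | soccer | truck | green | sushi
  4   | chess | wagon | red | pasta
  5   | swimming | van | yellow | tacos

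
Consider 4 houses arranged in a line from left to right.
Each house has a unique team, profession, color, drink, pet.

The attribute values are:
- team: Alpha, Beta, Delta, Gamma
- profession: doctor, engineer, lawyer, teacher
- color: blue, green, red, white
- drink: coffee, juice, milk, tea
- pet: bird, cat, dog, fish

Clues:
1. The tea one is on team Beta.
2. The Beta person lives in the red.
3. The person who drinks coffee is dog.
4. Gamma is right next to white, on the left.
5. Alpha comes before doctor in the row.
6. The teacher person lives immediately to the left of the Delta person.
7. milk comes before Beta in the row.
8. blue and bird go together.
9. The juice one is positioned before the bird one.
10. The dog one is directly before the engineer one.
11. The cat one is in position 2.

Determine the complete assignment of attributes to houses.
Solution:

House | Team | Profession | Color | Drink | Pet
-----------------------------------------------
  1   | Gamma | teacher | green | coffee | dog
  2   | Delta | engineer | white | juice | cat
  3   | Alpha | lawyer | blue | milk | bird
  4   | Beta | doctor | red | tea | fish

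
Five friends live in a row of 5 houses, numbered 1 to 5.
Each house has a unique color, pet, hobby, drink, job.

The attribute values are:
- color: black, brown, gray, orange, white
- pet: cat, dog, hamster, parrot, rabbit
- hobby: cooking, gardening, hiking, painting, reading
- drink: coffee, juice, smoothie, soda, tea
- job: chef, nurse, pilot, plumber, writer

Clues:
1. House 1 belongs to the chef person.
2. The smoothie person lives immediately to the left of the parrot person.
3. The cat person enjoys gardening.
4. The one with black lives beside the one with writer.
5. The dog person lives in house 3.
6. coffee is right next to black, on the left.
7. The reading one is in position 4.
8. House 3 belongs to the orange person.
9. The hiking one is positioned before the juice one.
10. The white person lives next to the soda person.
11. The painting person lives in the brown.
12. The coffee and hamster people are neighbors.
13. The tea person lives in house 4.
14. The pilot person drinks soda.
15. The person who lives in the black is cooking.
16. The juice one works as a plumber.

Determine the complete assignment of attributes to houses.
Solution:

House | Color | Pet | Hobby | Drink | Job
-----------------------------------------
  1   | white | cat | gardening | coffee | chef
  2   | black | hamster | cooking | soda | pilot
  3   | orange | dog | hiking | smoothie | writer
  4   | gray | parrot | reading | tea | nurse
  5   | brown | rabbit | painting | juice | plumber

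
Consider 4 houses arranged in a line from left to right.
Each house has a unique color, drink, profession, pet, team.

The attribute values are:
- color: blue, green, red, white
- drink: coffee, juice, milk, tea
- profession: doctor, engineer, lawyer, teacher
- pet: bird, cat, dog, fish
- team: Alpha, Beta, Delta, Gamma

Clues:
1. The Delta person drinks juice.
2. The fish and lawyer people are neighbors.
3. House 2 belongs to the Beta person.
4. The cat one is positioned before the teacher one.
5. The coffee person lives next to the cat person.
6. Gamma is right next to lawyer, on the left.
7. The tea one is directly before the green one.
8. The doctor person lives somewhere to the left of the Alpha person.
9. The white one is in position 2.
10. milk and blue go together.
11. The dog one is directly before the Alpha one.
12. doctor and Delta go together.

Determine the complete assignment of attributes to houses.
Solution:

House | Color | Drink | Profession | Pet | Team
-----------------------------------------------
  1   | red | coffee | engineer | fish | Gamma
  2   | white | tea | lawyer | cat | Beta
  3   | green | juice | doctor | dog | Delta
  4   | blue | milk | teacher | bird | Alpha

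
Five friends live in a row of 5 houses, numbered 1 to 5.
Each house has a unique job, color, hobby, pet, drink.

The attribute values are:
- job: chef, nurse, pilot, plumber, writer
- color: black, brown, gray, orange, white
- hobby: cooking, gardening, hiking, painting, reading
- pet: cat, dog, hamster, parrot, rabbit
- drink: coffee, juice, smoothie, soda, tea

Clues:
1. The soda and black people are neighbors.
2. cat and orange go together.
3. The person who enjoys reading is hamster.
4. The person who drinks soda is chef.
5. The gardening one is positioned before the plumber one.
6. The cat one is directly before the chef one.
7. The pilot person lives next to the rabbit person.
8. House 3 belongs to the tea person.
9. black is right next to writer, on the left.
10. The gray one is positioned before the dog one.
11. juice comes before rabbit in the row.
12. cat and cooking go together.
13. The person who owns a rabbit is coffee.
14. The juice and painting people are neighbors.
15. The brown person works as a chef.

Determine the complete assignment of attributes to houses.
Solution:

House | Job | Color | Hobby | Pet | Drink
-----------------------------------------
  1   | nurse | orange | cooking | cat | juice
  2   | chef | brown | painting | parrot | soda
  3   | pilot | black | reading | hamster | tea
  4   | writer | gray | gardening | rabbit | coffee
  5   | plumber | white | hiking | dog | smoothie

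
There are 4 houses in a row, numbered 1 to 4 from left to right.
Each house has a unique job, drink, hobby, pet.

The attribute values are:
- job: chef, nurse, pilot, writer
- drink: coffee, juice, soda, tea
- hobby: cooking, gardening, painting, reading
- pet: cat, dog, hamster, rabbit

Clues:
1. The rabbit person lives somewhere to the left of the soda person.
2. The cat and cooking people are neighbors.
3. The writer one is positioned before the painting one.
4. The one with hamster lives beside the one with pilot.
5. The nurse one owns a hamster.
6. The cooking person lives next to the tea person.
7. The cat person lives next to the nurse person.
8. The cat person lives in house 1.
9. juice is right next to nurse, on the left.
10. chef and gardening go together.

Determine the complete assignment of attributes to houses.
Solution:

House | Job | Drink | Hobby | Pet
---------------------------------
  1   | writer | juice | reading | cat
  2   | nurse | coffee | cooking | hamster
  3   | pilot | tea | painting | rabbit
  4   | chef | soda | gardening | dog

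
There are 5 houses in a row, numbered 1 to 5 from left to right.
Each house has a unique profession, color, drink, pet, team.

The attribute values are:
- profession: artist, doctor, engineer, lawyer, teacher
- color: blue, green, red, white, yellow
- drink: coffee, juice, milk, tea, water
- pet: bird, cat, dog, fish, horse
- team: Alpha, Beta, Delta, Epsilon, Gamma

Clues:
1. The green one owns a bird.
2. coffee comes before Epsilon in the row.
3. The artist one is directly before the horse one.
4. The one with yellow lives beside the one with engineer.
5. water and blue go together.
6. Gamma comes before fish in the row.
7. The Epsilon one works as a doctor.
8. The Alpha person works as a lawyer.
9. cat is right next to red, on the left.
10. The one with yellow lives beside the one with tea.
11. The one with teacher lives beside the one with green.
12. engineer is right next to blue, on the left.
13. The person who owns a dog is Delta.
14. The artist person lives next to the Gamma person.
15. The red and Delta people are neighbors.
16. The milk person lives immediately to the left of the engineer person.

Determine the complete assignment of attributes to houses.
Solution:

House | Profession | Color | Drink | Pet | Team
-----------------------------------------------
  1   | artist | yellow | milk | cat | Beta
  2   | engineer | red | tea | horse | Gamma
  3   | teacher | blue | water | dog | Delta
  4   | lawyer | green | coffee | bird | Alpha
  5   | doctor | white | juice | fish | Epsilon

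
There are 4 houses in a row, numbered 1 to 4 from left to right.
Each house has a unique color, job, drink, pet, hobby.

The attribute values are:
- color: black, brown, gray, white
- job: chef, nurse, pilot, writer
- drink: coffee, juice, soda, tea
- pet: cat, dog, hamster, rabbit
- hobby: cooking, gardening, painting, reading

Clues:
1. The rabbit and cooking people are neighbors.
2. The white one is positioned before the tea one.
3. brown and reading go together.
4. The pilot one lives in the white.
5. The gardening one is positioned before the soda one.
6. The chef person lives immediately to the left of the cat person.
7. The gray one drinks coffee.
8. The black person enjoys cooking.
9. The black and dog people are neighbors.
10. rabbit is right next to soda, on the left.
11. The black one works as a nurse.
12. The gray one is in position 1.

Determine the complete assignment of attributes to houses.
Solution:

House | Color | Job | Drink | Pet | Hobby
-----------------------------------------
  1   | gray | chef | coffee | rabbit | gardening
  2   | black | nurse | soda | cat | cooking
  3   | white | pilot | juice | dog | painting
  4   | brown | writer | tea | hamster | reading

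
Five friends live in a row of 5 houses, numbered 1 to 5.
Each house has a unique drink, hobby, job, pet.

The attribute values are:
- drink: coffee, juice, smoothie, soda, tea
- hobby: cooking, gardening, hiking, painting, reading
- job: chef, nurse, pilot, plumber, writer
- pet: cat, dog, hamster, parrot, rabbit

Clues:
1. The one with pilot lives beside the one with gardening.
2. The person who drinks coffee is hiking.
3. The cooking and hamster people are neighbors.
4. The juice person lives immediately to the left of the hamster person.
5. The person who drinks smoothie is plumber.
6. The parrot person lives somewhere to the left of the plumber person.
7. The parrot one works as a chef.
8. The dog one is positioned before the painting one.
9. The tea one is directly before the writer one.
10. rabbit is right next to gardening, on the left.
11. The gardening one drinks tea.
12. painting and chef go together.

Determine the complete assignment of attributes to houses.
Solution:

House | Drink | Hobby | Job | Pet
---------------------------------
  1   | juice | cooking | pilot | rabbit
  2   | tea | gardening | nurse | hamster
  3   | coffee | hiking | writer | dog
  4   | soda | painting | chef | parrot
  5   | smoothie | reading | plumber | cat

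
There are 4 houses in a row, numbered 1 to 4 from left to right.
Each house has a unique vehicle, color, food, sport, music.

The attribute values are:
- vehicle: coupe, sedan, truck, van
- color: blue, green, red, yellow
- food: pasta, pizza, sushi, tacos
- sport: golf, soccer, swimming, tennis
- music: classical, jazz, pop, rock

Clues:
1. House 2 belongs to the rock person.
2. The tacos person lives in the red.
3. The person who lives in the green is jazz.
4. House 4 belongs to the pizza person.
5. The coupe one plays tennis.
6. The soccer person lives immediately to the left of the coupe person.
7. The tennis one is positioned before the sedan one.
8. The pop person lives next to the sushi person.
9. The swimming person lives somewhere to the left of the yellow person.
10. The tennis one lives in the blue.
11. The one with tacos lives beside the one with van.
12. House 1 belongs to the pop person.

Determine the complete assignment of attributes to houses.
Solution:

House | Vehicle | Color | Food | Sport | Music
----------------------------------------------
  1   | truck | red | tacos | swimming | pop
  2   | van | yellow | sushi | soccer | rock
  3   | coupe | blue | pasta | tennis | classical
  4   | sedan | green | pizza | golf | jazz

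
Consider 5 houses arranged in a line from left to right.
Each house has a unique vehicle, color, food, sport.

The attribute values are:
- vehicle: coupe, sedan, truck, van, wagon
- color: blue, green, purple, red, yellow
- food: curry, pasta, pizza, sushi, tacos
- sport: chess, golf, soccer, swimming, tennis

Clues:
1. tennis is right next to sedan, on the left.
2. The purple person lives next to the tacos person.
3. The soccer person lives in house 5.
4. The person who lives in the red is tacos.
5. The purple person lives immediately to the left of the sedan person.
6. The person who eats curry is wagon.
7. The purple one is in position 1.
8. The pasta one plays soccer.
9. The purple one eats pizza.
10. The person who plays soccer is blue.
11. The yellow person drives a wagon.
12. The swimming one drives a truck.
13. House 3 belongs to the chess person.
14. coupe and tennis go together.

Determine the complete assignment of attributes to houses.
Solution:

House | Vehicle | Color | Food | Sport
--------------------------------------
  1   | coupe | purple | pizza | tennis
  2   | sedan | red | tacos | golf
  3   | wagon | yellow | curry | chess
  4   | truck | green | sushi | swimming
  5   | van | blue | pasta | soccer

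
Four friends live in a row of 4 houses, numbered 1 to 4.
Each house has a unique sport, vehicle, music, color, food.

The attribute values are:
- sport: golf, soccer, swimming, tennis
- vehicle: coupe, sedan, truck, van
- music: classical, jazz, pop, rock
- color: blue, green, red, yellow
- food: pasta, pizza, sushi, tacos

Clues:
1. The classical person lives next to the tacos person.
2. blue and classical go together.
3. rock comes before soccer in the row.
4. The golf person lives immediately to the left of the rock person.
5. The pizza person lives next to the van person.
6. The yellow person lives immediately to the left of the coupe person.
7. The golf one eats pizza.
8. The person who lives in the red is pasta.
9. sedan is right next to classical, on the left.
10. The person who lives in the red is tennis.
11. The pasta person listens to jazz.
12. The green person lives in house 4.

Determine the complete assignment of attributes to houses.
Solution:

House | Sport | Vehicle | Music | Color | Food
----------------------------------------------
  1   | tennis | sedan | jazz | red | pasta
  2   | golf | truck | classical | blue | pizza
  3   | swimming | van | rock | yellow | tacos
  4   | soccer | coupe | pop | green | sushi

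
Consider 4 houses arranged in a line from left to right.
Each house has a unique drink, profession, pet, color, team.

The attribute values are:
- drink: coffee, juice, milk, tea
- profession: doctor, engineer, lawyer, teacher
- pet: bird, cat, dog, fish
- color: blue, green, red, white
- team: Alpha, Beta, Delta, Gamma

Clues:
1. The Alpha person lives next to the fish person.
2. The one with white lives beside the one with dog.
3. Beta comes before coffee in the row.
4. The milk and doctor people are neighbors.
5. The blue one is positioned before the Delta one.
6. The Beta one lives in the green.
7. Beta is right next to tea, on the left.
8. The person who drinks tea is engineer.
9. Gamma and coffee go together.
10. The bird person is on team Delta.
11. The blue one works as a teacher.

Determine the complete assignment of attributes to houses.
Solution:

House | Drink | Profession | Pet | Color | Team
-----------------------------------------------
  1   | milk | teacher | cat | blue | Alpha
  2   | juice | doctor | fish | green | Beta
  3   | tea | engineer | bird | white | Delta
  4   | coffee | lawyer | dog | red | Gamma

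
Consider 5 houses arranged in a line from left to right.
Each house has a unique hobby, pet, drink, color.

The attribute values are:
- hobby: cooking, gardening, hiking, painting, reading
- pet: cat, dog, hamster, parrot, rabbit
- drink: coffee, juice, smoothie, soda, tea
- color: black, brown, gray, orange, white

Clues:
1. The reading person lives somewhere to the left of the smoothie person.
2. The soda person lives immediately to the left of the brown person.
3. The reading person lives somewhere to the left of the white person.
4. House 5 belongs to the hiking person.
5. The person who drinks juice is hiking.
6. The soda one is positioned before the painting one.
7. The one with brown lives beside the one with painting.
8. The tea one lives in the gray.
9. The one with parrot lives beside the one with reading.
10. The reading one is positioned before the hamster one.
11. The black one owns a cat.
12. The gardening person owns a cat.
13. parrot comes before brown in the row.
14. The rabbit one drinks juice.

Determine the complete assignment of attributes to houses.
Solution:

House | Hobby | Pet | Drink | Color
-----------------------------------
  1   | cooking | parrot | soda | orange
  2   | reading | dog | coffee | brown
  3   | painting | hamster | tea | gray
  4   | gardening | cat | smoothie | black
  5   | hiking | rabbit | juice | white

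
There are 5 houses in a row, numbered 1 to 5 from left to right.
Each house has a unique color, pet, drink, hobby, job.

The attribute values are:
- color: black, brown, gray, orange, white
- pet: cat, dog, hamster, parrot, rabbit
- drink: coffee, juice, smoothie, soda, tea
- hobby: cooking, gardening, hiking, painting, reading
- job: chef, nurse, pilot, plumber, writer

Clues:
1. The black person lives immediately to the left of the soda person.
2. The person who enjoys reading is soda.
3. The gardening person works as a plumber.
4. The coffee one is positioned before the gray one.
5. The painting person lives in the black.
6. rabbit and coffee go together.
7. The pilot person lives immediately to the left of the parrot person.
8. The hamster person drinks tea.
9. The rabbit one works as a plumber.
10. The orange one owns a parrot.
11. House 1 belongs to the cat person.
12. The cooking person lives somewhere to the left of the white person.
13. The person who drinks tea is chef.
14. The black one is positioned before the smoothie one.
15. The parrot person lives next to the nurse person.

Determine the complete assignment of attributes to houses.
Solution:

House | Color | Pet | Drink | Hobby | Job
-----------------------------------------
  1   | black | cat | juice | painting | pilot
  2   | orange | parrot | soda | reading | writer
  3   | brown | dog | smoothie | cooking | nurse
  4   | white | rabbit | coffee | gardening | plumber
  5   | gray | hamster | tea | hiking | chef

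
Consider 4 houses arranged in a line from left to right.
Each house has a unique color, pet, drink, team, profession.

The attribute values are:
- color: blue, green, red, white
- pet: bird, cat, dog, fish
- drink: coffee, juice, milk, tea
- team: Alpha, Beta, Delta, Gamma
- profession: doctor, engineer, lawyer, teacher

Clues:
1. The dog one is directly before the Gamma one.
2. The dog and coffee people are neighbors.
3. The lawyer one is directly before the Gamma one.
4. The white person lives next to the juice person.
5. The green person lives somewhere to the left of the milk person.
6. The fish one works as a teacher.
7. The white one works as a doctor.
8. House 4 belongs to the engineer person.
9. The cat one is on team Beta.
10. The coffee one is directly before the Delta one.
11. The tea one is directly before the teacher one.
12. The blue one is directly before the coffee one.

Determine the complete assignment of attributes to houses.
Solution:

House | Color | Pet | Drink | Team | Profession
-----------------------------------------------
  1   | blue | dog | tea | Alpha | lawyer
  2   | green | fish | coffee | Gamma | teacher
  3   | white | bird | milk | Delta | doctor
  4   | red | cat | juice | Beta | engineer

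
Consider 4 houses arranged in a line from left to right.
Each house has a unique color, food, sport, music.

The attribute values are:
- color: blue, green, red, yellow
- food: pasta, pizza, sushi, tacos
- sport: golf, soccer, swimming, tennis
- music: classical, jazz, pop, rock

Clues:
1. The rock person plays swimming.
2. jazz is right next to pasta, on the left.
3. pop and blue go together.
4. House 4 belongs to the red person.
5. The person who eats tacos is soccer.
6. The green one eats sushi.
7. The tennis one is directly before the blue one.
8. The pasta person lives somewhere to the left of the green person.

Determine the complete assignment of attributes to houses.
Solution:

House | Color | Food | Sport | Music
------------------------------------
  1   | yellow | pizza | tennis | jazz
  2   | blue | pasta | golf | pop
  3   | green | sushi | swimming | rock
  4   | red | tacos | soccer | classical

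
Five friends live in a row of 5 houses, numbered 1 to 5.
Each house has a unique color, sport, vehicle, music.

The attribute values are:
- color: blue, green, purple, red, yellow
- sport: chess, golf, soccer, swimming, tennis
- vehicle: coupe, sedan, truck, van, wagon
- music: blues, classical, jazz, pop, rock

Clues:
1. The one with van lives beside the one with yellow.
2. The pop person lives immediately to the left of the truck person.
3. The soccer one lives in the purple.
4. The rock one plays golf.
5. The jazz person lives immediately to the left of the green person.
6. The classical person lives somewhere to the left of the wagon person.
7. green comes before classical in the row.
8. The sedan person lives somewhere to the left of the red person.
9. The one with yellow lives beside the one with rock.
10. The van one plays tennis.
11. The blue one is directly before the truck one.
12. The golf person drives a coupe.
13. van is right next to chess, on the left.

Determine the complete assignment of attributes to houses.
Solution:

House | Color | Sport | Vehicle | Music
---------------------------------------
  1   | blue | tennis | van | pop
  2   | yellow | chess | truck | jazz
  3   | green | golf | coupe | rock
  4   | purple | soccer | sedan | classical
  5   | red | swimming | wagon | blues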